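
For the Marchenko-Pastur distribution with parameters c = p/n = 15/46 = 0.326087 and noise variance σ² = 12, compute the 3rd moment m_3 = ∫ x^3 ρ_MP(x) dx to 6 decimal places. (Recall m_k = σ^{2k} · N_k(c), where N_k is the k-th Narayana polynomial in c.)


E[X³] = σ⁶ (1 + 3c + c²) (third MP moment). With σ² = 12 (so σ⁶ = 1728) and c = 15/46 = 0.326087: E[X³] = 1728 · (1 + 3·0.326087 + (0.326087)²) = 1728 · 2.084594.

So E[X^3] = 3602.177694.


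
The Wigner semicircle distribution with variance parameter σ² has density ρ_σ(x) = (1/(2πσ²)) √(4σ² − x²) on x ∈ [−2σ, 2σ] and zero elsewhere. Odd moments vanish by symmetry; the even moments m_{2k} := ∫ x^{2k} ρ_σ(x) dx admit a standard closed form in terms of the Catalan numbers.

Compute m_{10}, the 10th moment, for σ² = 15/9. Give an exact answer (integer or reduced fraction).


By the scaled semicircle moment identity, m_{2k} = σ^{2k} · C_k with k = 5.
C_5 = (1/(k+1)) · C(2k, k) = (1/6) · C(10, 5) = (1/6) · 252 = 42.
σ^{2k} = (σ²)^k = (15/9)^5 = 3125/243.

Therefore m_{10} = σ^{10} · C_5 = (3125/243) · 42 = 43750/81.


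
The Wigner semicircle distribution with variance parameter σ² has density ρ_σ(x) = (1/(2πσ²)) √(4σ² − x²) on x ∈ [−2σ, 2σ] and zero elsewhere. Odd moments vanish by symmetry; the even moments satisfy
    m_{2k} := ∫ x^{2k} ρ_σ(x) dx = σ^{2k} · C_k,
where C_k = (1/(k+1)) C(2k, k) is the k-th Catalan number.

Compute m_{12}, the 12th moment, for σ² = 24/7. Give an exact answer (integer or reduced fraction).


By the scaled semicircle moment identity, m_{2k} = σ^{2k} · C_k with k = 6.
C_6 = (1/(k+1)) · C(2k, k) = (1/7) · C(12, 6) = (1/7) · 924 = 132.
σ^{2k} = (σ²)^k = (24/7)^6 = 191102976/117649.

Therefore m_{12} = σ^{12} · C_6 = (191102976/117649) · 132 = 25225592832/117649.


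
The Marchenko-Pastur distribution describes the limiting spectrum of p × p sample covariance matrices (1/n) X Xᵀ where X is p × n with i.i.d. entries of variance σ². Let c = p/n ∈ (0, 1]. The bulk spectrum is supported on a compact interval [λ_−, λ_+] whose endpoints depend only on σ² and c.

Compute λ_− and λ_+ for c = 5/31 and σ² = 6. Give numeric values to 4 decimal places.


c = 5/31 = 0.161290; √c = 0.401610.
λ_− = σ² (1 − √c)² = 6 · (1 − 0.401610)² = 6 · (0.598390)² = 2.148426.
λ_+ = σ² (1 + √c)² = 6 · (1 + 0.401610)² = 6 · (1.401610)² = 11.787058.

Rounded to 4 decimal places: λ_− ≈ 2.1484, λ_+ ≈ 11.7871.


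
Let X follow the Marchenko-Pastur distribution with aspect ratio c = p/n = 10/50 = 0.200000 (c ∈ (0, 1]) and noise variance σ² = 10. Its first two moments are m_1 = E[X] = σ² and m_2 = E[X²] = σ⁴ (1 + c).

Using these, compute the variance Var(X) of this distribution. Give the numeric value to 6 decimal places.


m_1 = E[X] = σ² = 10, so m_1² = 100.
m_2 = E[X²] = σ⁴ (1 + c) = 100 · (1 + 0.200000) = 100 · 1.200000 = 120.000000.
(Note m_2 − m_1² simplifies to c · σ⁴ = 0.200000 · 100.)

Var(X) = m_2 − m_1² = 120.000000 − 100 = 20.000000.


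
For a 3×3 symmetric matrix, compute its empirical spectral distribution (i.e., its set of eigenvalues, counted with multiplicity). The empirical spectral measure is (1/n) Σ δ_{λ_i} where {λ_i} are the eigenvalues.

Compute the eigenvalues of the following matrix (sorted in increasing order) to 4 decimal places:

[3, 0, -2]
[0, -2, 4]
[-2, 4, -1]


Since M is real symmetric, all three eigenvalues are real; they are the roots of det(λI − M) = λ³ − (tr M) λ² + s λ − det M, where s is the sum of the principal 2×2 minors.
tr M = 3 + (-2) + (-1) = 0.
s = (3·(-2) − 0²) + (3·(-1) − (-2)²) + ((-2)·(-1) − 4²) = -6 + (-7) + (-14) = -27.
det M (expand along row 1) = 3·(-14) − 0·8 + (-2)·(-4) = -34.
Characteristic polynomial: λ³ − 27λ + 34 = 0.
Substitute λ = y + (tr M)/3 = y + 0.000000 to remove the quadratic term: y³ + p·y + q = 0 with p = s − (tr M)²/3 = -27.000000 and q = −2(tr M)³/27 + (tr M)·s/3 − det M = 34.000000.
Three real roots ⇒ use the trigonometric (Viète) form: r = 2√(−p/3) = 6.000000, φ = arccos(3q/(p·r)) = arccos(-0.629630) = 2.251873 rad.
y_k = r·cos(φ/3 − 2πk/3) for k = 0, 1, 2 gives y = 4.387579, 1.350482, -5.738061.
λ_k = y_k + 0.000000 gives λ = 4.3876, 1.3505, -5.7381 (check: the sum is 0.0000 = tr M).

Eigenvalues sorted in increasing order: [-5.7381, 1.3505, 4.3876].


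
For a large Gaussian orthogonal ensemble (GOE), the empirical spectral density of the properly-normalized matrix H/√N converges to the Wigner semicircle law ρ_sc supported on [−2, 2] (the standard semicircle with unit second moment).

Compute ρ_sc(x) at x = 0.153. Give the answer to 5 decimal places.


ρ_sc(x) = (1/(2π)) √(4 − x²). With x = 0.153:
  4 − x² = 4 − (0.153)² = 4 − 0.023409 = 3.976591.
  √(4 − x²) = 1.994139.
  1/(2π) = 0.159155.
  ρ_sc(0.153) = 0.159155 · 1.994139 = 0.317377.

Rounded to 5 decimal places: ρ_sc(0.153) ≈ 0.31738.


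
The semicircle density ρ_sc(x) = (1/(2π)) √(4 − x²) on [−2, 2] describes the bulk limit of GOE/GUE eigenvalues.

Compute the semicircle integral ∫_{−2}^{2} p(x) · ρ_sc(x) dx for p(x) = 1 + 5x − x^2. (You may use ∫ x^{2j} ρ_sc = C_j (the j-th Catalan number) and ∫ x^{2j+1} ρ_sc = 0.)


Write p(x) = Σ a_i x^i, split into monomials and integrate each against ρ_sc separately.
Using ∫ x^{2j} ρ_sc = C_j = (1/(j+1)) C(2j, j) (Catalan numbers) and ∫ x^{2j+1} ρ_sc = 0 (odd monomials vanish by symmetry):
  i = 0 (even): a_0 · C_{0} = 1 · 1 = 1
  i = 1 (odd): ∫ x^1 ρ_sc = 0 (vanishes)
  i = 2 (even): a_2 · C_{1} = -1 · 1 = -1

Summing the contributions: ∫_{−2}^{2} p(x) ρ_sc(x) dx = 1 + (-1) = 0.


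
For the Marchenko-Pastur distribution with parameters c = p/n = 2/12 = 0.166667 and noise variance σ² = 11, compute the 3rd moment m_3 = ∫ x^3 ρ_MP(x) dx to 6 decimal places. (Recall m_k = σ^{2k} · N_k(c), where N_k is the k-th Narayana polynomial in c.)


E[X³] = σ⁶ (1 + 3c + c²) (third MP moment). With σ² = 11 (so σ⁶ = 1331) and c = 2/12 = 0.166667: E[X³] = 1331 · (1 + 3·0.166667 + (0.166667)²) = 1331 · 1.527778.

So E[X^3] = 2033.472222.


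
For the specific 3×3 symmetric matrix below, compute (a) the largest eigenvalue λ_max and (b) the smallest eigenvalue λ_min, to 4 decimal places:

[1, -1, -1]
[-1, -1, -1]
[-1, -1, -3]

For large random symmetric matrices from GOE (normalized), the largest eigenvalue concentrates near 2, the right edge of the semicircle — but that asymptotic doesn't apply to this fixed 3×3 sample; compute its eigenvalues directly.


Since M is real symmetric, all three eigenvalues are real; they are the roots of det(λI − M) = λ³ − (tr M) λ² + s λ − det M, where s is the sum of the principal 2×2 minors.
tr M = 1 + (-1) + (-3) = -3.
s = (1·(-1) − (-1)²) + (1·(-3) − (-1)²) + ((-1)·(-3) − (-1)²) = -2 + (-4) + 2 = -4.
det M (expand along row 1) = 1·2 − (-1)·2 + (-1)·0 = 4.
Characteristic polynomial: λ³ + 3λ² − 4λ − 4 = 0.
Substitute λ = y + (tr M)/3 = y − 1.000000 to remove the quadratic term: y³ + p·y + q = 0 with p = s − (tr M)²/3 = -7.000000 and q = −2(tr M)³/27 + (tr M)·s/3 − det M = 2.000000.
Three real roots ⇒ use the trigonometric (Viète) form: r = 2√(−p/3) = 3.055050, φ = arccos(3q/(p·r)) = arccos(-0.280566) = 1.855180 rad.
y_k = r·cos(φ/3 − 2πk/3) for k = 0, 1, 2 gives y = 2.489289, 0.289169, -2.778457.
λ_k = y_k − 1.000000 gives λ = 1.4893, -0.7108, -3.7785 (check: the sum is -3.0000 = tr M).

Hence λ_max = 1.4893 and λ_min = -3.7785.


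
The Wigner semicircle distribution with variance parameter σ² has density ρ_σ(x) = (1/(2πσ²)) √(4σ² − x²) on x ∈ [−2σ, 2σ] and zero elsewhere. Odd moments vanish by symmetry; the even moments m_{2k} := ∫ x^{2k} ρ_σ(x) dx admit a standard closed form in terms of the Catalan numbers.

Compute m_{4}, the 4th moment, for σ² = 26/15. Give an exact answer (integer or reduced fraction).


By the scaled semicircle moment identity, m_{2k} = σ^{2k} · C_k with k = 2.
C_2 = (1/(k+1)) · C(2k, k) = (1/3) · C(4, 2) = (1/3) · 6 = 2.
σ^{2k} = (σ²)^k = (26/15)^2 = 676/225.

Therefore m_{4} = σ^{4} · C_2 = (676/225) · 2 = 1352/225.


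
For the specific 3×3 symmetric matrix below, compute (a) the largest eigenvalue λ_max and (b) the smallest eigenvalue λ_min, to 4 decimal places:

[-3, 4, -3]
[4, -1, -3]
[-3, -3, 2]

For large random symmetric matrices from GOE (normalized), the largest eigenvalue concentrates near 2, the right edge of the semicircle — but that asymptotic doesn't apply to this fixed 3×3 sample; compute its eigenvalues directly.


Since M is real symmetric, all three eigenvalues are real; they are the roots of det(λI − M) = λ³ − (tr M) λ² + s λ − det M, where s is the sum of the principal 2×2 minors.
tr M = -3 + (-1) + 2 = -2.
s = ((-3)·(-1) − 4²) + ((-3)·2 − (-3)²) + ((-1)·2 − (-3)²) = -13 + (-15) + (-11) = -39.
det M (expand along row 1) = (-3)·(-11) − 4·(-1) + (-3)·(-15) = 82.
Characteristic polynomial: λ³ + 2λ² − 39λ − 82 = 0.
Substitute λ = y + (tr M)/3 = y − 0.666667 to remove the quadratic term: y³ + p·y + q = 0 with p = s − (tr M)²/3 = -40.333333 and q = −2(tr M)³/27 + (tr M)·s/3 − det M = -55.407407.
Three real roots ⇒ use the trigonometric (Viète) form: r = 2√(−p/3) = 7.333333, φ = arccos(3q/(p·r)) = arccos(0.561983) = 0.974015 rad.
y_k = r·cos(φ/3 − 2πk/3) for k = 0, 1, 2 gives y = 6.950207, -1.449198, -5.501010.
λ_k = y_k − 0.666667 gives λ = 6.2835, -2.1159, -6.1677 (check: the sum is -2.0000 = tr M).

Hence λ_max = 6.2835 and λ_min = -6.1677.


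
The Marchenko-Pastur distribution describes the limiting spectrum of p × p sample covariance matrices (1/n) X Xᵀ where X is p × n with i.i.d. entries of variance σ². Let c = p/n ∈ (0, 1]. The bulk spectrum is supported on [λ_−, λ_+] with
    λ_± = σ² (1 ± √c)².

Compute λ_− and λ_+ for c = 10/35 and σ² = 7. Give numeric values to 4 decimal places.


c = 10/35 = 0.285714; √c = 0.534522.
λ_− = σ² (1 − √c)² = 7 · (1 − 0.534522)² = 7 · (0.465478)² = 1.516685.
λ_+ = σ² (1 + √c)² = 7 · (1 + 0.534522)² = 7 · (1.534522)² = 16.483315.

Rounded to 4 decimal places: λ_− ≈ 1.5167, λ_+ ≈ 16.4833.


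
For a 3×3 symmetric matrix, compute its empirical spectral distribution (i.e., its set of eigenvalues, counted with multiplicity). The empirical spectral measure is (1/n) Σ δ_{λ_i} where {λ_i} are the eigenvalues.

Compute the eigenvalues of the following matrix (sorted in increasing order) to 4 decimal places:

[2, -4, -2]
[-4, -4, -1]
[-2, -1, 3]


Since M is real symmetric, all three eigenvalues are real; they are the roots of det(λI − M) = λ³ − (tr M) λ² + s λ − det M, where s is the sum of the principal 2×2 minors.
tr M = 2 + (-4) + 3 = 1.
s = (2·(-4) − (-4)²) + (2·3 − (-2)²) + ((-4)·3 − (-1)²) = -24 + 2 + (-13) = -35.
det M (expand along row 1) = 2·(-13) − (-4)·(-14) + (-2)·(-4) = -74.
Characteristic polynomial: λ³ − λ² − 35λ + 74 = 0.
Substitute λ = y + (tr M)/3 = y + 0.333333 to remove the quadratic term: y³ + p·y + q = 0 with p = s − (tr M)²/3 = -35.333333 and q = −2(tr M)³/27 + (tr M)·s/3 − det M = 62.259259.
Three real roots ⇒ use the trigonometric (Viète) form: r = 2√(−p/3) = 6.863753, φ = arccos(3q/(p·r)) = arccos(-0.770156) = 2.449883 rad.
y_k = r·cos(φ/3 − 2πk/3) for k = 0, 1, 2 gives y = 4.699496, 1.982617, -6.682113.
λ_k = y_k + 0.333333 gives λ = 5.0328, 2.3160, -6.3488 (check: the sum is 1.0000 = tr M).

Eigenvalues sorted in increasing order: [-6.3488, 2.3160, 5.0328].


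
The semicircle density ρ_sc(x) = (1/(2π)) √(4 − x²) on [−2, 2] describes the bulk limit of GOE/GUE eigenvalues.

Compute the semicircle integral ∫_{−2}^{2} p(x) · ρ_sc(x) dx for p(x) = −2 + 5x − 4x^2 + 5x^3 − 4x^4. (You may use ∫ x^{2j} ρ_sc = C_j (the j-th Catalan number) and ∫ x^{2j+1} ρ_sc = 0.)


Write p(x) = Σ a_i x^i, split into monomials and integrate each against ρ_sc separately.
Using ∫ x^{2j} ρ_sc = C_j = (1/(j+1)) C(2j, j) (Catalan numbers) and ∫ x^{2j+1} ρ_sc = 0 (odd monomials vanish by symmetry):
  i = 0 (even): a_0 · C_{0} = -2 · 1 = -2
  i = 1 (odd): ∫ x^1 ρ_sc = 0 (vanishes)
  i = 2 (even): a_2 · C_{1} = -4 · 1 = -4
  i = 3 (odd): ∫ x^3 ρ_sc = 0 (vanishes)
  i = 4 (even): a_4 · C_{2} = -4 · 2 = -8

Summing the contributions: ∫_{−2}^{2} p(x) ρ_sc(x) dx = (-2) + (-4) + (-8) = -14.


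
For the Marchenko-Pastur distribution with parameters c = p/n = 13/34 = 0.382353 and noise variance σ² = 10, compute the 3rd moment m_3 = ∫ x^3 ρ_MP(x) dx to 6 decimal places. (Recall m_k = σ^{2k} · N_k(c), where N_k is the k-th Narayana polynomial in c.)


E[X³] = σ⁶ (1 + 3c + c²) (third MP moment). With σ² = 10 (so σ⁶ = 1000) and c = 13/34 = 0.382353: E[X³] = 1000 · (1 + 3·0.382353 + (0.382353)²) = 1000 · 2.293253.

So E[X^3] = 2293.252595.


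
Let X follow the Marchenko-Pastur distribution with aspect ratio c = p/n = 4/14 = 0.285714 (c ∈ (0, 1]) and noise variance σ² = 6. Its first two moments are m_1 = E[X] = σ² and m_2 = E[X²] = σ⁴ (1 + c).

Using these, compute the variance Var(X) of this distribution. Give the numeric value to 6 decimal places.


m_1 = E[X] = σ² = 6, so m_1² = 36.
m_2 = E[X²] = σ⁴ (1 + c) = 36 · (1 + 0.285714) = 36 · 1.285714 = 46.285714.
(Note m_2 − m_1² simplifies to c · σ⁴ = 0.285714 · 36.)

Var(X) = m_2 − m_1² = 46.285714 − 36 = 10.285714.


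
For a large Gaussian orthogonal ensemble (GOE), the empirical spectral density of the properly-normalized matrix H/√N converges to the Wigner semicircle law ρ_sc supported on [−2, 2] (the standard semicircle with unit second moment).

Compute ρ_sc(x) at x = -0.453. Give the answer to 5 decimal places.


ρ_sc(x) = (1/(2π)) √(4 − x²). With x = -0.453:
  4 − x² = 4 − (-0.453)² = 4 − 0.205209 = 3.794791.
  √(4 − x²) = 1.948022.
  1/(2π) = 0.159155.
  ρ_sc(-0.453) = 0.159155 · 1.948022 = 0.310037.

Rounded to 5 decimal places: ρ_sc(-0.453) ≈ 0.31004.


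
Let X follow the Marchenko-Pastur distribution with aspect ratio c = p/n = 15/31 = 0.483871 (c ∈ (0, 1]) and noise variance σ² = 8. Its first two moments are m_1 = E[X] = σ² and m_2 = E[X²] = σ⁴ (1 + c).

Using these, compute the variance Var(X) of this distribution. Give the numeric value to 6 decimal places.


m_1 = E[X] = σ² = 8, so m_1² = 64.
m_2 = E[X²] = σ⁴ (1 + c) = 64 · (1 + 0.483871) = 64 · 1.483871 = 94.967742.
(Note m_2 − m_1² simplifies to c · σ⁴ = 0.483871 · 64.)

Var(X) = m_2 − m_1² = 94.967742 − 64 = 30.967742.


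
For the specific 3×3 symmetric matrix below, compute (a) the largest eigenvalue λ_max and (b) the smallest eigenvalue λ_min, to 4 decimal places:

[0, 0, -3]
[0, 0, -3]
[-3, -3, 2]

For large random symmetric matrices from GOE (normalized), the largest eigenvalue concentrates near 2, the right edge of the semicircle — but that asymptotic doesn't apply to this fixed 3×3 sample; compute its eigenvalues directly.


Since M is real symmetric, all three eigenvalues are real; they are the roots of det(λI − M) = λ³ − (tr M) λ² + s λ − det M, where s is the sum of the principal 2×2 minors.
tr M = 0 + 0 + 2 = 2.
s = (0·0 − 0²) + (0·2 − (-3)²) + (0·2 − (-3)²) = 0 + (-9) + (-9) = -18.
det M (expand along row 1) = 0·(-9) − 0·(-9) + (-3)·0 = 0.
Characteristic polynomial: λ³ − 2λ² − 18λ = 0.
Substitute λ = y + (tr M)/3 = y + 0.666667 to remove the quadratic term: y³ + p·y + q = 0 with p = s − (tr M)²/3 = -19.333333 and q = −2(tr M)³/27 + (tr M)·s/3 − det M = -12.592593.
Three real roots ⇒ use the trigonometric (Viète) form: r = 2√(−p/3) = 5.077182, φ = arccos(3q/(p·r)) = arccos(0.384864) = 1.175736 rad.
y_k = r·cos(φ/3 − 2πk/3) for k = 0, 1, 2 gives y = 4.692232, -0.666667, -4.025566.
λ_k = y_k + 0.666667 gives λ = 5.3589, 0.0000, -3.3589 (check: the sum is 2.0000 = tr M).

Hence λ_max = 5.3589 and λ_min = -3.3589.


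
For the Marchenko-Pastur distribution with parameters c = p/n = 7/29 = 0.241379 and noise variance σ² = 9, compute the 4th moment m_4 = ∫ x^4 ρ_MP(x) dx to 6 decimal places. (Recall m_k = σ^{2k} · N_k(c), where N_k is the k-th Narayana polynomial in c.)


E[X⁴] = σ⁸ (1 + 6c + 6c² + c³) (fourth MP moment). With σ² = 9 (so σ⁸ = 6561) and c = 7/29 = 0.241379: E[X⁴] = 6561 · (1 + 6·0.241379 + 6·(0.241379)² + (0.241379)³) = 6561 · 2.811923.

So E[X^4] = 18449.029481.


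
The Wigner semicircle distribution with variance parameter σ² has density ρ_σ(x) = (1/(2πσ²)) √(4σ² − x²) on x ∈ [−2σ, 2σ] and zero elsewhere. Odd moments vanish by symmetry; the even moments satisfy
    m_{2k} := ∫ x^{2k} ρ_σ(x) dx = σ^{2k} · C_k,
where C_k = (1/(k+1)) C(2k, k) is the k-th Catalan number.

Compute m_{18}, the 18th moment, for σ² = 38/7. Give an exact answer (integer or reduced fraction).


By the scaled semicircle moment identity, m_{2k} = σ^{2k} · C_k with k = 9.
C_9 = (1/(k+1)) · C(2k, k) = (1/10) · C(18, 9) = (1/10) · 48620 = 4862.
σ^{2k} = (σ²)^k = (38/7)^9 = 165216101262848/40353607.

Therefore m_{18} = σ^{18} · C_9 = (165216101262848/40353607) · 4862 = 803280684339966976/40353607.


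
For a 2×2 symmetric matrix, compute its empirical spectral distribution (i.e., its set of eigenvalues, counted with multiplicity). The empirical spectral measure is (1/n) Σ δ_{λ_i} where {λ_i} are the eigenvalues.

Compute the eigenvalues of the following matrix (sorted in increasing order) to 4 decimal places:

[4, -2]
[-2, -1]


Since M is real symmetric, both eigenvalues are real; they are the roots of det(λI − M) = λ² − (tr M) λ + det M.
tr M = 4 + (-1) = 3.
det M = 4·(-1) − (-2)² = -4 − 4 = -8.
Characteristic polynomial: λ² − 3λ − 8 = 0.
Discriminant Δ = (tr M)² − 4·det M = 9 − (-32) = 41; √Δ = 6.403124.
λ = (tr M ± √Δ)/2 = (3 ± 6.403124)/2, giving (tr M − √Δ)/2 = -1.7016 and (tr M + √Δ)/2 = 4.7016.

Eigenvalues sorted in increasing order: [-1.7016, 4.7016].


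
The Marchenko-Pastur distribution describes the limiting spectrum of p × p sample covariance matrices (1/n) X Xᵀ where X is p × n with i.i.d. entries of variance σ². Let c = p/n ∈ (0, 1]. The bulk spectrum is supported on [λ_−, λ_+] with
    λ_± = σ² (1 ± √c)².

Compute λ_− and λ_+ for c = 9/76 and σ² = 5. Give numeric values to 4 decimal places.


c = 9/76 = 0.118421; √c = 0.344124.
λ_− = σ² (1 − √c)² = 5 · (1 − 0.344124)² = 5 · (0.655876)² = 2.150869.
λ_+ = σ² (1 + √c)² = 5 · (1 + 0.344124)² = 5 · (1.344124)² = 9.033341.

Rounded to 4 decimal places: λ_− ≈ 2.1509, λ_+ ≈ 9.0333.


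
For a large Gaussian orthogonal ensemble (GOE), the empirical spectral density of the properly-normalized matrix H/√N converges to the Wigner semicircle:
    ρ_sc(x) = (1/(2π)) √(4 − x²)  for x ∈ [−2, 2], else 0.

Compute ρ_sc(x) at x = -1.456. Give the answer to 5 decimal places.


ρ_sc(x) = (1/(2π)) √(4 − x²). With x = -1.456:
  4 − x² = 4 − (-1.456)² = 4 − 2.119936 = 1.880064.
  √(4 − x²) = 1.371154.
  1/(2π) = 0.159155.
  ρ_sc(-1.456) = 0.159155 · 1.371154 = 0.218226.

Rounded to 5 decimal places: ρ_sc(-1.456) ≈ 0.21823.


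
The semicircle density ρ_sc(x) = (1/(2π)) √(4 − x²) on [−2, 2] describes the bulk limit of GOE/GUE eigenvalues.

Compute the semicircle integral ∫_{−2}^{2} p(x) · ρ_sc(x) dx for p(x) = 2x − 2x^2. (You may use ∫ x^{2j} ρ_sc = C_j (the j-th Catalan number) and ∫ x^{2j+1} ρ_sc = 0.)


Write p(x) = Σ a_i x^i, split into monomials and integrate each against ρ_sc separately.
Using ∫ x^{2j} ρ_sc = C_j = (1/(j+1)) C(2j, j) (Catalan numbers) and ∫ x^{2j+1} ρ_sc = 0 (odd monomials vanish by symmetry):
  i = 1 (odd): ∫ x^1 ρ_sc = 0 (vanishes)
  i = 2 (even): a_2 · C_{1} = -2 · 1 = -2

Summing the contributions: ∫_{−2}^{2} p(x) ρ_sc(x) dx = -2.


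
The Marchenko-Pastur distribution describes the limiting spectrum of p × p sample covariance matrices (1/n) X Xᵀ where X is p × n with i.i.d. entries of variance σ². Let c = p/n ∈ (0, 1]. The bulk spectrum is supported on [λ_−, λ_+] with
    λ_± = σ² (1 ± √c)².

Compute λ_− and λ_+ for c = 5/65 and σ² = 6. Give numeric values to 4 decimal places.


c = 5/65 = 0.076923; √c = 0.277350.
λ_− = σ² (1 − √c)² = 6 · (1 − 0.277350)² = 6 · (0.722650)² = 3.133337.
λ_+ = σ² (1 + √c)² = 6 · (1 + 0.277350)² = 6 · (1.277350)² = 9.789740.

Rounded to 4 decimal places: λ_− ≈ 3.1333, λ_+ ≈ 9.7897.


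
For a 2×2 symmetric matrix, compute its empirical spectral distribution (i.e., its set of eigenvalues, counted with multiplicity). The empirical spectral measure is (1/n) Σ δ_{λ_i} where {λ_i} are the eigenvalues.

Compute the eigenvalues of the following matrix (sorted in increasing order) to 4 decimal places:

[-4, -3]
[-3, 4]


Since M is real symmetric, both eigenvalues are real; they are the roots of det(λI − M) = λ² − (tr M) λ + det M.
tr M = -4 + 4 = 0.
det M = (-4)·4 − (-3)² = -16 − 9 = -25.
Characteristic polynomial: λ² − 25 = 0.
Discriminant Δ = (tr M)² − 4·det M = 0 − (-100) = 100; √Δ = 10.000000.
λ = (tr M ± √Δ)/2 = (0 ± 10.000000)/2, giving (tr M − √Δ)/2 = -5.0000 and (tr M + √Δ)/2 = 5.0000.

Eigenvalues sorted in increasing order: [-5.0000, 5.0000].


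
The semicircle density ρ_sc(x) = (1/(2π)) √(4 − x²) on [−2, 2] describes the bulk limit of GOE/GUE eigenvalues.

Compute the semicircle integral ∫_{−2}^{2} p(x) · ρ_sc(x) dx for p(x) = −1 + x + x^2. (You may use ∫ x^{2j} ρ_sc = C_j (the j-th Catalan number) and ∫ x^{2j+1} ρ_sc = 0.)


Write p(x) = Σ a_i x^i, split into monomials and integrate each against ρ_sc separately.
Using ∫ x^{2j} ρ_sc = C_j = (1/(j+1)) C(2j, j) (Catalan numbers) and ∫ x^{2j+1} ρ_sc = 0 (odd monomials vanish by symmetry):
  i = 0 (even): a_0 · C_{0} = -1 · 1 = -1
  i = 1 (odd): ∫ x^1 ρ_sc = 0 (vanishes)
  i = 2 (even): a_2 · C_{1} = 1 · 1 = 1

Summing the contributions: ∫_{−2}^{2} p(x) ρ_sc(x) dx = (-1) + 1 = 0.


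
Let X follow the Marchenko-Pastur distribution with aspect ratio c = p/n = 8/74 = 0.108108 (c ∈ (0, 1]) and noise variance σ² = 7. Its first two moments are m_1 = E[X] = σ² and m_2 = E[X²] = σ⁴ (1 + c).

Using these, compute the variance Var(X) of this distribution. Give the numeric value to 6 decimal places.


m_1 = E[X] = σ² = 7, so m_1² = 49.
m_2 = E[X²] = σ⁴ (1 + c) = 49 · (1 + 0.108108) = 49 · 1.108108 = 54.297297.
(Note m_2 − m_1² simplifies to c · σ⁴ = 0.108108 · 49.)

Var(X) = m_2 − m_1² = 54.297297 − 49 = 5.297297.


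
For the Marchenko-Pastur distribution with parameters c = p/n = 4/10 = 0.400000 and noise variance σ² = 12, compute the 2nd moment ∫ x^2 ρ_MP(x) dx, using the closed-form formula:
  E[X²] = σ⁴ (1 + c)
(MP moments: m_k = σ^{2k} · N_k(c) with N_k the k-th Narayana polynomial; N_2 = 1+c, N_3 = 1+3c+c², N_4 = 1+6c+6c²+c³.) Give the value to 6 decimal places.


E[X²] = σ⁴ (1 + c) (second MP moment). With σ² = 12 (so σ⁴ = 144) and c = 4/10 = 0.400000: E[X²] = 144 · (1 + 0.400000) = 144 · 1.400000.

So E[X^2] = 201.600000.


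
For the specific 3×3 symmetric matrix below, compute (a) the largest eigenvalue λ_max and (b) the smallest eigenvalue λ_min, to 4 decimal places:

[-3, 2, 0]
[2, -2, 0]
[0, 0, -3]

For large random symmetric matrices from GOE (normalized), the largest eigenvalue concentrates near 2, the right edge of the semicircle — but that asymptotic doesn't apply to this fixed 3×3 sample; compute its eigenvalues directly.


Since M is real symmetric, all three eigenvalues are real; they are the roots of det(λI − M) = λ³ − (tr M) λ² + s λ − det M, where s is the sum of the principal 2×2 minors.
tr M = -3 + (-2) + (-3) = -8.
s = ((-3)·(-2) − 2²) + ((-3)·(-3) − 0²) + ((-2)·(-3) − 0²) = 2 + 9 + 6 = 17.
det M (expand along row 1) = (-3)·6 − 2·(-6) + 0·0 = -6.
Characteristic polynomial: λ³ + 8λ² + 17λ + 6 = 0.
Substitute λ = y + (tr M)/3 = y − 2.666667 to remove the quadratic term: y³ + p·y + q = 0 with p = s − (tr M)²/3 = -4.333333 and q = −2(tr M)³/27 + (tr M)·s/3 − det M = -1.407407.
Three real roots ⇒ use the trigonometric (Viète) form: r = 2√(−p/3) = 2.403701, φ = arccos(3q/(p·r)) = arccos(0.405358) = 1.153426 rad.
y_k = r·cos(φ/3 − 2πk/3) for k = 0, 1, 2 gives y = 2.228219, -0.333333, -1.894886.
λ_k = y_k − 2.666667 gives λ = -0.4384, -3.0000, -4.5616 (check: the sum is -8.0000 = tr M).

Hence λ_max = -0.4384 and λ_min = -4.5616.


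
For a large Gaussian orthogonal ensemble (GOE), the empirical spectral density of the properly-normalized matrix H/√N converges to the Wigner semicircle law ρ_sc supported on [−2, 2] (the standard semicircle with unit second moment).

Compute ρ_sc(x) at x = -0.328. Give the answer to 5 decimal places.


ρ_sc(x) = (1/(2π)) √(4 − x²). With x = -0.328:
  4 − x² = 4 − (-0.328)² = 4 − 0.107584 = 3.892416.
  √(4 − x²) = 1.972921.
  1/(2π) = 0.159155.
  ρ_sc(-0.328) = 0.159155 · 1.972921 = 0.314000.

Rounded to 5 decimal places: ρ_sc(-0.328) ≈ 0.31400.


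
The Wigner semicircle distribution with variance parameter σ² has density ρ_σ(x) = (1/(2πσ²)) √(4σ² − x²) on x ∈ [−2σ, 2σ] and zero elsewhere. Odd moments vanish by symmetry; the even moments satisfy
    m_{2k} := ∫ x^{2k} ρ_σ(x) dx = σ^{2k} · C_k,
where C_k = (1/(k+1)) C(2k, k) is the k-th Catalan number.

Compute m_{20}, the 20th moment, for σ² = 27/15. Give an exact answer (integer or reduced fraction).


By the scaled semicircle moment identity, m_{2k} = σ^{2k} · C_k with k = 10.
C_10 = (1/(k+1)) · C(2k, k) = (1/11) · C(20, 10) = (1/11) · 184756 = 16796.
σ^{2k} = (σ²)^k = (27/15)^10 = 3486784401/9765625.

Therefore m_{20} = σ^{20} · C_10 = (3486784401/9765625) · 16796 = 58564030799196/9765625.


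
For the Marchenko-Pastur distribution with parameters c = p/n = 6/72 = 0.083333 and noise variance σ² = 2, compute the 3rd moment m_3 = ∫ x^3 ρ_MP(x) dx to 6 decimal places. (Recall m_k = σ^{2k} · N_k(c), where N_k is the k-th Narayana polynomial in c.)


E[X³] = σ⁶ (1 + 3c + c²) (third MP moment). With σ² = 2 (so σ⁶ = 8) and c = 6/72 = 0.083333: E[X³] = 8 · (1 + 3·0.083333 + (0.083333)²) = 8 · 1.256944.

So E[X^3] = 10.055556.


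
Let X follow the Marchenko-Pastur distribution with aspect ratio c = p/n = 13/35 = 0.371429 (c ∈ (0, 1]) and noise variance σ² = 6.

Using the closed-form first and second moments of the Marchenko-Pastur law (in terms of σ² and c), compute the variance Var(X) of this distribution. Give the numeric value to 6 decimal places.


Recall the MP moments m_1 = E[X] = σ² and m_2 = E[X²] = σ⁴ (1 + c).
m_1 = E[X] = σ² = 6, so m_1² = 36.
m_2 = E[X²] = σ⁴ (1 + c) = 36 · (1 + 0.371429) = 36 · 1.371429 = 49.371429.
(Note m_2 − m_1² simplifies to c · σ⁴ = 0.371429 · 36.)

Var(X) = m_2 − m_1² = 49.371429 − 36 = 13.371429.


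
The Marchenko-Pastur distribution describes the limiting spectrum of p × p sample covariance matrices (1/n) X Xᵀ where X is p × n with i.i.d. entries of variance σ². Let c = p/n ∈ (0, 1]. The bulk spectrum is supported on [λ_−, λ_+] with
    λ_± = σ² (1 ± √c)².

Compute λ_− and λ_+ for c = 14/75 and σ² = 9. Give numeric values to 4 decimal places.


c = 14/75 = 0.186667; √c = 0.432049.
λ_− = σ² (1 − √c)² = 9 · (1 − 0.432049)² = 9 · (0.567951)² = 2.903111.
λ_+ = σ² (1 + √c)² = 9 · (1 + 0.432049)² = 9 · (1.432049)² = 18.456889.

Rounded to 4 decimal places: λ_− ≈ 2.9031, λ_+ ≈ 18.4569.


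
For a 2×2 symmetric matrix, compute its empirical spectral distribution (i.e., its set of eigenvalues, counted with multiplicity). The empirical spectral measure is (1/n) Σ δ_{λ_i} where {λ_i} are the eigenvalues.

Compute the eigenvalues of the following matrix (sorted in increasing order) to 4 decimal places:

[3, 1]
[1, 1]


Since M is real symmetric, both eigenvalues are real; they are the roots of det(λI − M) = λ² − (tr M) λ + det M.
tr M = 3 + 1 = 4.
det M = 3·1 − 1² = 3 − 1 = 2.
Characteristic polynomial: λ² − 4λ + 2 = 0.
Discriminant Δ = (tr M)² − 4·det M = 16 − 8 = 8; √Δ = 2.828427.
λ = (tr M ± √Δ)/2 = (4 ± 2.828427)/2, giving (tr M − √Δ)/2 = 0.5858 and (tr M + √Δ)/2 = 3.4142.

Eigenvalues sorted in increasing order: [0.5858, 3.4142].


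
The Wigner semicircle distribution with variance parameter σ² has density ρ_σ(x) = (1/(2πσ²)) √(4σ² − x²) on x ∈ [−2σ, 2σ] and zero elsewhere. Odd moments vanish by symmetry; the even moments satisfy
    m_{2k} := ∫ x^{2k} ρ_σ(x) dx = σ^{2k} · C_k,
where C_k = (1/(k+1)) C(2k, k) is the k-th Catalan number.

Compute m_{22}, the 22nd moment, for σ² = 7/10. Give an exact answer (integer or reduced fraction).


By the scaled semicircle moment identity, m_{2k} = σ^{2k} · C_k with k = 11.
C_11 = (1/(k+1)) · C(2k, k) = (1/12) · C(22, 11) = (1/12) · 705432 = 58786.
σ^{2k} = (σ²)^k = (7/10)^11 = 1977326743/100000000000.

Therefore m_{22} = σ^{22} · C_11 = (1977326743/100000000000) · 58786 = 58119564956999/50000000000.


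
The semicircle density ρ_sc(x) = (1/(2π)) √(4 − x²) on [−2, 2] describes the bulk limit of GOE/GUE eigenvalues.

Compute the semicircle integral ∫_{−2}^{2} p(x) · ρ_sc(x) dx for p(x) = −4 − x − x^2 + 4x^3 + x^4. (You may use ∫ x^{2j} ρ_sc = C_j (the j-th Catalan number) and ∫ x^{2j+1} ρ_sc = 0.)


Write p(x) = Σ a_i x^i, split into monomials and integrate each against ρ_sc separately.
Using ∫ x^{2j} ρ_sc = C_j = (1/(j+1)) C(2j, j) (Catalan numbers) and ∫ x^{2j+1} ρ_sc = 0 (odd monomials vanish by symmetry):
  i = 0 (even): a_0 · C_{0} = -4 · 1 = -4
  i = 1 (odd): ∫ x^1 ρ_sc = 0 (vanishes)
  i = 2 (even): a_2 · C_{1} = -1 · 1 = -1
  i = 3 (odd): ∫ x^3 ρ_sc = 0 (vanishes)
  i = 4 (even): a_4 · C_{2} = 1 · 2 = 2

Summing the contributions: ∫_{−2}^{2} p(x) ρ_sc(x) dx = (-4) + (-1) + 2 = -3.


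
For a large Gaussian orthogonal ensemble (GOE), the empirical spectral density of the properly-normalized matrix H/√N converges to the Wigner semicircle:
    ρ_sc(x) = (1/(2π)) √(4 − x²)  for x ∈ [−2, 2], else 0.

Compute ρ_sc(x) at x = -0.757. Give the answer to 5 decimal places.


ρ_sc(x) = (1/(2π)) √(4 − x²). With x = -0.757:
  4 − x² = 4 − (-0.757)² = 4 − 0.573049 = 3.426951.
  √(4 − x²) = 1.851203.
  1/(2π) = 0.159155.
  ρ_sc(-0.757) = 0.159155 · 1.851203 = 0.294628.

Rounded to 5 decimal places: ρ_sc(-0.757) ≈ 0.29463.


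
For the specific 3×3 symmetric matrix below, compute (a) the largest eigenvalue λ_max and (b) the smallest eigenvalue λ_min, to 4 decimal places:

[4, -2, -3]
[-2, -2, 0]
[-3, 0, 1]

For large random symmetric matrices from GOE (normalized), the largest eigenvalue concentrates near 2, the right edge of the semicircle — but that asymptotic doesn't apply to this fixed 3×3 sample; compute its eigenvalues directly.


Since M is real symmetric, all three eigenvalues are real; they are the roots of det(λI − M) = λ³ − (tr M) λ² + s λ − det M, where s is the sum of the principal 2×2 minors.
tr M = 4 + (-2) + 1 = 3.
s = (4·(-2) − (-2)²) + (4·1 − (-3)²) + ((-2)·1 − 0²) = -12 + (-5) + (-2) = -19.
det M (expand along row 1) = 4·(-2) − (-2)·(-2) + (-3)·(-6) = 6.
Characteristic polynomial: λ³ − 3λ² − 19λ − 6 = 0.
Substitute λ = y + (tr M)/3 = y + 1.000000 to remove the quadratic term: y³ + p·y + q = 0 with p = s − (tr M)²/3 = -22.000000 and q = −2(tr M)³/27 + (tr M)·s/3 − det M = -27.000000.
Three real roots ⇒ use the trigonometric (Viète) form: r = 2√(−p/3) = 5.416026, φ = arccos(3q/(p·r)) = arccos(0.679801) = 0.823305 rad.
y_k = r·cos(φ/3 − 2πk/3) for k = 0, 1, 2 gives y = 5.213349, -1.335557, -3.877793.
λ_k = y_k + 1.000000 gives λ = 6.2133, -0.3356, -2.8778 (check: the sum is 3.0000 = tr M).

Hence λ_max = 6.2133 and λ_min = -2.8778.


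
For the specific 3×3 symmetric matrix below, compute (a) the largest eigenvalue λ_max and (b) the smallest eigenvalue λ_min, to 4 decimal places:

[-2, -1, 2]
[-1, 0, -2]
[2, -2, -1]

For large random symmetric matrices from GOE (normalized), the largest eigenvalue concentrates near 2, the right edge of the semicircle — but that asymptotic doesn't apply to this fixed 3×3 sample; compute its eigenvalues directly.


Since M is real symmetric, all three eigenvalues are real; they are the roots of det(λI − M) = λ³ − (tr M) λ² + s λ − det M, where s is the sum of the principal 2×2 minors.
tr M = -2 + 0 + (-1) = -3.
s = ((-2)·0 − (-1)²) + ((-2)·(-1) − 2²) + (0·(-1) − (-2)²) = -1 + (-2) + (-4) = -7.
det M (expand along row 1) = (-2)·(-4) − (-1)·5 + 2·2 = 17.
Characteristic polynomial: λ³ + 3λ² − 7λ − 17 = 0.
Substitute λ = y + (tr M)/3 = y − 1.000000 to remove the quadratic term: y³ + p·y + q = 0 with p = s − (tr M)²/3 = -10.000000 and q = −2(tr M)³/27 + (tr M)·s/3 − det M = -8.000000.
Three real roots ⇒ use the trigonometric (Viète) form: r = 2√(−p/3) = 3.651484, φ = arccos(3q/(p·r)) = arccos(0.657267) = 0.853610 rad.
y_k = r·cos(φ/3 − 2πk/3) for k = 0, 1, 2 gives y = 3.504664, -0.864641, -2.640023.
λ_k = y_k − 1.000000 gives λ = 2.5047, -1.8646, -3.6400 (check: the sum is -3.0000 = tr M).

Hence λ_max = 2.5047 and λ_min = -3.6400.


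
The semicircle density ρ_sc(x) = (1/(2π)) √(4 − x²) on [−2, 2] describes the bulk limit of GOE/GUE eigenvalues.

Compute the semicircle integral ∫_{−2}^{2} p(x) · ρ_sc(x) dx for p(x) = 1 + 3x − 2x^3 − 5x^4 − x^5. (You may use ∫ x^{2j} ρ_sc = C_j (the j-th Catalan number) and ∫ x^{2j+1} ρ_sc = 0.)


Write p(x) = Σ a_i x^i, split into monomials and integrate each against ρ_sc separately.
Using ∫ x^{2j} ρ_sc = C_j = (1/(j+1)) C(2j, j) (Catalan numbers) and ∫ x^{2j+1} ρ_sc = 0 (odd monomials vanish by symmetry):
  i = 0 (even): a_0 · C_{0} = 1 · 1 = 1
  i = 1 (odd): ∫ x^1 ρ_sc = 0 (vanishes)
  i = 3 (odd): ∫ x^3 ρ_sc = 0 (vanishes)
  i = 4 (even): a_4 · C_{2} = -5 · 2 = -10
  i = 5 (odd): ∫ x^5 ρ_sc = 0 (vanishes)

Summing the contributions: ∫_{−2}^{2} p(x) ρ_sc(x) dx = 1 + (-10) = -9.


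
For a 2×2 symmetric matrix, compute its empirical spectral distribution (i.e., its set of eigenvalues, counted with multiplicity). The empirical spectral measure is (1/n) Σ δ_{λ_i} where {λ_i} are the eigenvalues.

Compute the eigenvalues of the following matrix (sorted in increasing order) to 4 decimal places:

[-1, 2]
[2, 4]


Since M is real symmetric, both eigenvalues are real; they are the roots of det(λI − M) = λ² − (tr M) λ + det M.
tr M = -1 + 4 = 3.
det M = (-1)·4 − 2² = -4 − 4 = -8.
Characteristic polynomial: λ² − 3λ − 8 = 0.
Discriminant Δ = (tr M)² − 4·det M = 9 − (-32) = 41; √Δ = 6.403124.
λ = (tr M ± √Δ)/2 = (3 ± 6.403124)/2, giving (tr M − √Δ)/2 = -1.7016 and (tr M + √Δ)/2 = 4.7016.

Eigenvalues sorted in increasing order: [-1.7016, 4.7016].


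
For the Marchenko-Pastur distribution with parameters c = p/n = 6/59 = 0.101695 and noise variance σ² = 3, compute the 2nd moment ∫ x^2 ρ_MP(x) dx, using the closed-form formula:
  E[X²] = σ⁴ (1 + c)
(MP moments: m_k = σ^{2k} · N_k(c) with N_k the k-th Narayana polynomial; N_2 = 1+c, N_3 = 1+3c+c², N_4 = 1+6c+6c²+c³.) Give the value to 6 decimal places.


E[X²] = σ⁴ (1 + c) (second MP moment). With σ² = 3 (so σ⁴ = 9) and c = 6/59 = 0.101695: E[X²] = 9 · (1 + 0.101695) = 9 · 1.101695.

So E[X^2] = 9.915254.


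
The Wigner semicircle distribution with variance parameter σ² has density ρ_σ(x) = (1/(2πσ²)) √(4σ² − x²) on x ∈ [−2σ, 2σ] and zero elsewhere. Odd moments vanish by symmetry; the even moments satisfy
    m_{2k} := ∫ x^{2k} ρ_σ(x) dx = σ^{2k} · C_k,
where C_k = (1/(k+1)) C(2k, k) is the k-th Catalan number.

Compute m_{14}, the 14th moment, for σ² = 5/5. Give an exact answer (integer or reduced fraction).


By the scaled semicircle moment identity, m_{2k} = σ^{2k} · C_k with k = 7.
C_7 = (1/(k+1)) · C(2k, k) = (1/8) · C(14, 7) = (1/8) · 3432 = 429.
σ^{2k} = (σ²)^k = (5/5)^7 = 1.

Therefore m_{14} = σ^{14} · C_7 = 1 · 429 = 429.


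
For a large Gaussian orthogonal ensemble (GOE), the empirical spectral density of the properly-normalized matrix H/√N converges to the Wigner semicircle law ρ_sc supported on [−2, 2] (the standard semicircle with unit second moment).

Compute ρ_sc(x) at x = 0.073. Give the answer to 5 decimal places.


ρ_sc(x) = (1/(2π)) √(4 − x²). With x = 0.073:
  4 − x² = 4 − (0.073)² = 4 − 0.005329 = 3.994671.
  √(4 − x²) = 1.998667.
  1/(2π) = 0.159155.
  ρ_sc(0.073) = 0.159155 · 1.998667 = 0.318098.

Rounded to 5 decimal places: ρ_sc(0.073) ≈ 0.31810.


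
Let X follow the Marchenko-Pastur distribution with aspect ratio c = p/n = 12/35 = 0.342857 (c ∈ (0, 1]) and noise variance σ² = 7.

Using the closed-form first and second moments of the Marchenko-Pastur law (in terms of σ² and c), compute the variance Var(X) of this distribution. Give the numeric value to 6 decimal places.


Recall the MP moments m_1 = E[X] = σ² and m_2 = E[X²] = σ⁴ (1 + c).
m_1 = E[X] = σ² = 7, so m_1² = 49.
m_2 = E[X²] = σ⁴ (1 + c) = 49 · (1 + 0.342857) = 49 · 1.342857 = 65.800000.
(Note m_2 − m_1² simplifies to c · σ⁴ = 0.342857 · 49.)

Var(X) = m_2 − m_1² = 65.800000 − 49 = 16.800000.


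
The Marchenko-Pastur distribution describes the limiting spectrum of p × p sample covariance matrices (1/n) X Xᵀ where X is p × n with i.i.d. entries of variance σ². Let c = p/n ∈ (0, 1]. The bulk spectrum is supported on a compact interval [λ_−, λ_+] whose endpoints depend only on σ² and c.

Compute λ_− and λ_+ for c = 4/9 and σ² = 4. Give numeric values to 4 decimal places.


c = 4/9 = 0.444444; √c = 0.666667.
λ_− = σ² (1 − √c)² = 4 · (1 − 0.666667)² = 4 · (0.333333)² = 0.444444.
λ_+ = σ² (1 + √c)² = 4 · (1 + 0.666667)² = 4 · (1.666667)² = 11.111111.

Rounded to 4 decimal places: λ_− ≈ 0.4444, λ_+ ≈ 11.1111.


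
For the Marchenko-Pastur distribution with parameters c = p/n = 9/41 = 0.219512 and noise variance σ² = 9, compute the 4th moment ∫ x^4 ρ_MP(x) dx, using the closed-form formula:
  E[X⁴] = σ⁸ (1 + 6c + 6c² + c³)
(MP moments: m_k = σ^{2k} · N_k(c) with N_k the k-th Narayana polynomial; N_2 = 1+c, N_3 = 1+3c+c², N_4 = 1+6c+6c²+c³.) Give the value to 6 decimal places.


E[X⁴] = σ⁸ (1 + 6c + 6c² + c³) (fourth MP moment). With σ² = 9 (so σ⁸ = 6561) and c = 9/41 = 0.219512: E[X⁴] = 6561 · (1 + 6·0.219512 + 6·(0.219512)² + (0.219512)³) = 6561 · 2.616764.

So E[X^4] = 17168.589399.


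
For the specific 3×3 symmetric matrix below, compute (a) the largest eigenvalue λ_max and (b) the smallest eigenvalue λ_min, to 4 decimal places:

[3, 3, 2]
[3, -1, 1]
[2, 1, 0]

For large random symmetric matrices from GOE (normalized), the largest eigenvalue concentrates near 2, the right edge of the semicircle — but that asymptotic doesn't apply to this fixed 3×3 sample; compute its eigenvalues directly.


Since M is real symmetric, all three eigenvalues are real; they are the roots of det(λI − M) = λ³ − (tr M) λ² + s λ − det M, where s is the sum of the principal 2×2 minors.
tr M = 3 + (-1) + 0 = 2.
s = (3·(-1) − 3²) + (3·0 − 2²) + ((-1)·0 − 1²) = -12 + (-4) + (-1) = -17.
det M (expand along row 1) = 3·(-1) − 3·(-2) + 2·5 = 13.
Characteristic polynomial: λ³ − 2λ² − 17λ − 13 = 0.
Substitute λ = y + (tr M)/3 = y + 0.666667 to remove the quadratic term: y³ + p·y + q = 0 with p = s − (tr M)²/3 = -18.333333 and q = −2(tr M)³/27 + (tr M)·s/3 − det M = -24.925926.
Three real roots ⇒ use the trigonometric (Viète) form: r = 2√(−p/3) = 4.944132, φ = arccos(3q/(p·r)) = arccos(0.824975) = 0.600638 rad.
y_k = r·cos(φ/3 − 2πk/3) for k = 0, 1, 2 gives y = 4.845370, -1.571142, -3.274228.
λ_k = y_k + 0.666667 gives λ = 5.5120, -0.9045, -2.6076 (check: the sum is 2.0000 = tr M).

Hence λ_max = 5.5120 and λ_min = -2.6076.
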